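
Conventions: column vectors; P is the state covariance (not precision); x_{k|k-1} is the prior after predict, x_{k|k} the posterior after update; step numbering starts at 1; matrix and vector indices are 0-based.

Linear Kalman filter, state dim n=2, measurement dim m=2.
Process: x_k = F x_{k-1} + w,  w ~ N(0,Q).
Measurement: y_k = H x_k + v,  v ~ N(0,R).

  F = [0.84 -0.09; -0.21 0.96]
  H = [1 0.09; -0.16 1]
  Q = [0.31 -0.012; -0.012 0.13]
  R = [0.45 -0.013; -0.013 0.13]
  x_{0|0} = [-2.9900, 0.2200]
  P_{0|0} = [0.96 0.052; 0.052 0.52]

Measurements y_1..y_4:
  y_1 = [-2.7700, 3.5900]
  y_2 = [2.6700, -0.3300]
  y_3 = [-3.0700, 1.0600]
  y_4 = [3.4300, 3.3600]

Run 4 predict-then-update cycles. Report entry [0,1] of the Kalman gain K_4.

K[0,1] = -0.1886

step 1: x^-=[-2.5314, 0.8391]  P^-=[0.9837 -0.1834; -0.1834 0.6306]  S=[1.4058 -0.2944; -0.2944 0.8445]  K=[0.6510 -0.1766; 0.0794 0.8092]  nu=[-0.3141, 2.3459]  x^+=[-3.1501, 2.7124]  P^+=[0.2939 0.0156; 0.0156 0.1067]
step 2: x^-=[-2.8902, 3.2654]  P^-=[0.5159 -0.0602; -0.0602 0.2350]  S=[0.9569 -0.1337; -0.1337 0.3974]  K=[0.5071 -0.1885; 0.0474 0.6314]  nu=[5.2663, -4.0578]  x^+=[0.5451, 0.9531]  P^+=[0.2301 0.0057; 0.0057 0.0824]
step 3: x^-=[0.3721, 0.8005]  P^-=[0.4722 -0.0550; -0.0550 0.2138]  S=[0.9140 -0.1235; -0.1235 0.3734]  K=[0.4857 -0.1889; 0.0434 0.6103]  nu=[-3.5142, 0.3191]  x^+=[-1.3948, 0.8428]  P^+=[0.2206 0.0044; 0.0044 0.0795]
step 4: x^-=[-1.2475, 1.1020]  P^-=[0.4656 -0.0541; -0.0541 0.2112]  S=[0.9076 -0.1218; -0.1218 0.3704]  K=[0.4824 -0.1886; 0.0429 0.6076]  nu=[4.5783, 2.0584]  x^+=[0.5727, 2.5490]  P^+=[0.2191 0.0043; 0.0043 0.0791]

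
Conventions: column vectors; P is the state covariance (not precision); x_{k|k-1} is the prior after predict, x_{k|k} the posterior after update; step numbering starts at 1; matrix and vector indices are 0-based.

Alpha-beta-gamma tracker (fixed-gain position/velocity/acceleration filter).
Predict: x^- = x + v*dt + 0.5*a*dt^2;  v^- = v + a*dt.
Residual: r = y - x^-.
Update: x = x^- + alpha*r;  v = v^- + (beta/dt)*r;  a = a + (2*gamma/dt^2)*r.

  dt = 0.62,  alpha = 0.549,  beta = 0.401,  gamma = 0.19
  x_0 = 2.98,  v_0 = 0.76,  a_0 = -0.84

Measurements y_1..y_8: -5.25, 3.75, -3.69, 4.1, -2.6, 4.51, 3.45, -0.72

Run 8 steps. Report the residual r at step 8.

resid = -11.2306

step 1: x_pred=3.2898  r=-8.5398  x^+=-1.3986  v^+=-5.2841  a^+=-9.2820
step 2: x_pred=-6.4587  r=10.2087  x^+=-0.8541  v^+=-4.4362  a^+=0.8099
step 3: x_pred=-3.4489  r=-0.2411  x^+=-3.5813  v^+=-4.0900  a^+=0.5715
step 4: x_pred=-6.0072  r=10.1072  x^+=-0.4584  v^+=2.8014  a^+=10.5631
step 5: x_pred=3.3087  r=-5.9087  x^+=0.0648  v^+=5.5289  a^+=4.7220
step 6: x_pred=4.4003  r=0.1097  x^+=4.4605  v^+=8.5275  a^+=4.8304
step 7: x_pred=10.6760  r=-7.2260  x^+=6.7089  v^+=6.8487  a^+=-2.3129
step 8: x_pred=10.5106  r=-11.2306  x^+=4.3450  v^+=-1.8489  a^+=-13.4149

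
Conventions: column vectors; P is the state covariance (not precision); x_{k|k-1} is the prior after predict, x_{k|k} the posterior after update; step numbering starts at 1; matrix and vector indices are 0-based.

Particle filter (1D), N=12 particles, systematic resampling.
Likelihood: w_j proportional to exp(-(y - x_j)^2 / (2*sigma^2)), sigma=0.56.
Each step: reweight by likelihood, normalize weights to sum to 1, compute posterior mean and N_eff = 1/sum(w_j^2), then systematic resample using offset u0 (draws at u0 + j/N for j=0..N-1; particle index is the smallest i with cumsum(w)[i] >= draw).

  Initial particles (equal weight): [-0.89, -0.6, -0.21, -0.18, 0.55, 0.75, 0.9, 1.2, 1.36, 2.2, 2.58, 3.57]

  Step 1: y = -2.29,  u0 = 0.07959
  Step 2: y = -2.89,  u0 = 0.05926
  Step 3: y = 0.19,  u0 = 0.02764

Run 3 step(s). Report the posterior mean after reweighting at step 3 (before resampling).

step 1: w=[0.7803, 0.1870, 0.0179, 0.0147, 0.0000, 0.0000, 0.0000, 0.0000, 0.0000, 0.0000, 0.0000, 0.0000]  mean=-0.8131  Neff=1.5517  idx=[0, 0, 0, 0, 0, 0, 0, 0, 0, 1, 1, 3]
step 2: w=[0.1078, 0.1078, 0.1078, 0.1078, 0.1078, 0.1078, 0.1078, 0.1078, 0.1078, 0.0148, 0.0148, 0.0005]  mean=-0.8810  Neff=9.5286  idx=[0, 1, 2, 2, 3, 4, 5, 5, 6, 7, 8, 9]
step 3: w=[0.0748, 0.0748, 0.0748, 0.0748, 0.0748, 0.0748, 0.0748, 0.0748, 0.0748, 0.0748, 0.0748, 0.1775]  mean=-0.8385  Neff=10.7515  idx=[0, 1, 2, 3, 4, 5, 7, 8, 9, 10, 11, 11]

post_mean = -0.8385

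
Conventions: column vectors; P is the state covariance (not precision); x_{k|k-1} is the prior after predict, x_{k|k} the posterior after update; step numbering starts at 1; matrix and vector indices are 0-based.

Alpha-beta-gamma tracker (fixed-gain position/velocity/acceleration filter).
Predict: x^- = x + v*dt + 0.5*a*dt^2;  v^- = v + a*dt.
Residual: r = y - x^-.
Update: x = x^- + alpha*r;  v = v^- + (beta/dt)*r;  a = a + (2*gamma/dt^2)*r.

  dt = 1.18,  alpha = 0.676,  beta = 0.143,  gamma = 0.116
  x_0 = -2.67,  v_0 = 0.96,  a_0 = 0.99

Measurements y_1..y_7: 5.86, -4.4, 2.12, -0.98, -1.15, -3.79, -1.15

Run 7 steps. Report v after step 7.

v_post = -5.5768

step 1: x_pred=-0.8480  r=6.7080  x^+=3.6866  v^+=2.9411  a^+=2.1077
step 2: x_pred=8.6245  r=-13.0245  x^+=-0.1801  v^+=3.8498  a^+=-0.0625
step 3: x_pred=4.3192  r=-2.1992  x^+=2.8325  v^+=3.5096  a^+=-0.4289
step 4: x_pred=6.6752  r=-7.6552  x^+=1.5003  v^+=2.0758  a^+=-1.7044
step 5: x_pred=2.7631  r=-3.9131  x^+=0.1179  v^+=-0.4096  a^+=-2.3564
step 6: x_pred=-2.0060  r=-1.7840  x^+=-3.2120  v^+=-3.4063  a^+=-2.6536
step 7: x_pred=-9.0789  r=7.9289  x^+=-3.7190  v^+=-5.5768  a^+=-1.3325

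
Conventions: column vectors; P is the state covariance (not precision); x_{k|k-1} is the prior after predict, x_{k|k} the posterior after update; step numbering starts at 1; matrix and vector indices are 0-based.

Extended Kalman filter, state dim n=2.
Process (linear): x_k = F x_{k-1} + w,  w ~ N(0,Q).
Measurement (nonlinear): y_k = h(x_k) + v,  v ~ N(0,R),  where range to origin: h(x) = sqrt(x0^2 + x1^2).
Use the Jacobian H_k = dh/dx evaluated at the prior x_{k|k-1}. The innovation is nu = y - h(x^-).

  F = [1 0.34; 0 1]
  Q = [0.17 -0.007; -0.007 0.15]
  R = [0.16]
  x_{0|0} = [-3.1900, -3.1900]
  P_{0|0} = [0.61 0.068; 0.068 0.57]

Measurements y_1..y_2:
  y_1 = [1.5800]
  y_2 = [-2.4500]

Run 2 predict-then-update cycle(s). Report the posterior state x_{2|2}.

x_post = [0.5723, 0.8820]

step 1: x^-=[-4.2746, -3.1900]  P^-=[0.8921 0.2548; 0.2548 0.7200]  H_jac=[-0.8014 -0.5981]  S=[1.2348]  K=[-0.7024; -0.5141]  nu=[-3.7537]  x^+=[-1.6379, -1.2602]  P^+=[0.2829 -0.1911; -0.1911 0.3936]
step 2: x^-=[-2.0664, -1.2602]  P^-=[0.3684 -0.0643; -0.0643 0.5436]  H_jac=[-0.8538 -0.5207]  S=[0.5188]  K=[-0.5418; -0.4399]  nu=[-4.8703]  x^+=[0.5723, 0.8820]  P^+=[0.2161 -0.1879; -0.1879 0.4433]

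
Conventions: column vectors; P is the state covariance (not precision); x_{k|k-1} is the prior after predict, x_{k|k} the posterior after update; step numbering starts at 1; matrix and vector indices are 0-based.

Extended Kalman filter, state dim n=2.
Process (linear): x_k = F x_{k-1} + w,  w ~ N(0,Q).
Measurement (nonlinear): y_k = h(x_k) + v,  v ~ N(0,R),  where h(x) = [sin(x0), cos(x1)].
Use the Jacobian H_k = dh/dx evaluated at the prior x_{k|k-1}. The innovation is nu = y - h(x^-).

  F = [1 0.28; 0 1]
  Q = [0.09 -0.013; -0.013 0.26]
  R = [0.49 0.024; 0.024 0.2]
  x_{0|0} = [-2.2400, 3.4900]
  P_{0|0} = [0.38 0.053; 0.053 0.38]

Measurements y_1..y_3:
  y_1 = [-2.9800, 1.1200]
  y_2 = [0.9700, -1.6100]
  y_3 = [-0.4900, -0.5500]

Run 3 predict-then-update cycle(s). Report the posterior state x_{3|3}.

step 1: x^-=[-1.2628, 3.4900]  P^-=[0.5295 0.1464; 0.1464 0.6400]  H_jac=[0.3031 0.0000; 0.0000 0.3414]  S=[0.5387 0.0392; 0.0392 0.2746]  K=[0.2877 0.1410; 0.0248 0.7922]  nu=[-2.0271, 2.0599]  x^+=[-1.5556, 5.0715]  P^+=[0.4762 0.1028; 0.1028 0.4658]
step 2: x^-=[-0.1356, 5.0715]  P^-=[0.6603 0.2203; 0.2203 0.7258]  H_jac=[0.9908 0.0000; 0.0000 0.9362]  S=[1.1383 0.2283; 0.2283 0.8362]  K=[0.5558 0.0949; 0.0304 0.8044]  nu=[1.1052, -1.9614]  x^+=[0.2926, 3.5274]  P^+=[0.2772 0.0345; 0.0345 0.1726]
step 3: x^-=[1.2803, 3.5274]  P^-=[0.4000 0.0698; 0.0698 0.4326]  H_jac=[0.2865 0.0000; 0.0000 0.3763]  S=[0.5228 0.0315; 0.0315 0.2613]  K=[0.2147 0.0747; 0.0007 0.6230]  nu=[-1.4481, 0.3765]  x^+=[0.9975, 3.7609]  P^+=[0.3734 0.0534; 0.0534 0.3312]

x_post = [0.9975, 3.7609]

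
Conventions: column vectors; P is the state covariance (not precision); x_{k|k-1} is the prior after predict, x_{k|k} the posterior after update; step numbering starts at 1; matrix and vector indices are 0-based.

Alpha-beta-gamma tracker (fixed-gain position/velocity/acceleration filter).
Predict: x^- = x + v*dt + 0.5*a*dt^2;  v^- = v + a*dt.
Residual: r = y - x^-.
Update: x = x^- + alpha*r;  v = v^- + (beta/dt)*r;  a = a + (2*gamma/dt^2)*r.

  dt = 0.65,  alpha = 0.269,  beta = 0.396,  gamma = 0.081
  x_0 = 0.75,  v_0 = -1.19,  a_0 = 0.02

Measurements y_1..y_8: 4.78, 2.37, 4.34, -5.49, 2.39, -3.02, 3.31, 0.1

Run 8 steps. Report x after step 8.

step 1: x_pred=-0.0193  r=4.7993  x^+=1.2717  v^+=1.7469  a^+=1.8602
step 2: x_pred=2.8002  r=-0.4302  x^+=2.6844  v^+=2.6939  a^+=1.6953
step 3: x_pred=4.7936  r=-0.4536  x^+=4.6716  v^+=3.5195  a^+=1.5213
step 4: x_pred=7.2806  r=-12.7706  x^+=3.8453  v^+=-3.2719  a^+=-3.3753
step 5: x_pred=1.0055  r=1.3845  x^+=1.3780  v^+=-4.6224  a^+=-2.8445
step 6: x_pred=-2.2275  r=-0.7925  x^+=-2.4407  v^+=-6.9542  a^+=-3.1484
step 7: x_pred=-7.6260  r=10.9360  x^+=-4.6842  v^+=-2.3381  a^+=1.0449
step 8: x_pred=-5.9832  r=6.0832  x^+=-4.3468  v^+=2.0472  a^+=3.3774

x_post = -4.3468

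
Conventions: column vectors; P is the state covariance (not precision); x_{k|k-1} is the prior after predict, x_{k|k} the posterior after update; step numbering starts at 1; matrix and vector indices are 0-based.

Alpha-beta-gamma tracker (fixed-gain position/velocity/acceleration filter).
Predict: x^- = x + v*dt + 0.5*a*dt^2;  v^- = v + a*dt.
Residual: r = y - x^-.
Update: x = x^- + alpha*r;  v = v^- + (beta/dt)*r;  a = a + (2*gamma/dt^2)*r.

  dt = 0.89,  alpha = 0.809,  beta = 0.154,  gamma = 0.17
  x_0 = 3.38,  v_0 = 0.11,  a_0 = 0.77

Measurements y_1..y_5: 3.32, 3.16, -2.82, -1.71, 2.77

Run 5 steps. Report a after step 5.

a_post = 0.8958

step 1: x_pred=3.7829  r=-0.4629  x^+=3.4084  v^+=0.7152  a^+=0.5713
step 2: x_pred=4.2712  r=-1.1112  x^+=3.3722  v^+=1.0314  a^+=0.0943
step 3: x_pred=4.3276  r=-7.1476  x^+=-1.4548  v^+=-0.1214  a^+=-2.9737
step 4: x_pred=-2.7406  r=1.0306  x^+=-1.9068  v^+=-2.5896  a^+=-2.5313
step 5: x_pred=-5.2141  r=7.9841  x^+=1.2450  v^+=-3.4610  a^+=0.8958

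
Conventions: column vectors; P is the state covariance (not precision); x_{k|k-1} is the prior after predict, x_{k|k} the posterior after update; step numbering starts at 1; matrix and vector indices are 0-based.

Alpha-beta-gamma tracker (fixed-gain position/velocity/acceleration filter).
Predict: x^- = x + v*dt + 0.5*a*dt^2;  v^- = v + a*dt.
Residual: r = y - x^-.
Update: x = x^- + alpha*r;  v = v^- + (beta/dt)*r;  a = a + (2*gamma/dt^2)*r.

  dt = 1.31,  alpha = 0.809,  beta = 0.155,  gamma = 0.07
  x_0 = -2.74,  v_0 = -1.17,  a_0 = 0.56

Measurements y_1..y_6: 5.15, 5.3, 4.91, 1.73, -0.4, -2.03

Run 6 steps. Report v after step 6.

v_post = 1.2336

step 1: x_pred=-3.7922  r=8.9422  x^+=3.4420  v^+=0.6216  a^+=1.2895
step 2: x_pred=5.3629  r=-0.0629  x^+=5.3120  v^+=2.3035  a^+=1.2844
step 3: x_pred=9.4316  r=-4.5216  x^+=5.7736  v^+=3.4510  a^+=0.9155
step 4: x_pred=11.0800  r=-9.3500  x^+=3.5158  v^+=3.5440  a^+=0.1527
step 5: x_pred=8.2896  r=-8.6896  x^+=1.2597  v^+=2.7159  a^+=-0.5562
step 6: x_pred=4.3404  r=-6.3704  x^+=-0.8133  v^+=1.2336  a^+=-1.0759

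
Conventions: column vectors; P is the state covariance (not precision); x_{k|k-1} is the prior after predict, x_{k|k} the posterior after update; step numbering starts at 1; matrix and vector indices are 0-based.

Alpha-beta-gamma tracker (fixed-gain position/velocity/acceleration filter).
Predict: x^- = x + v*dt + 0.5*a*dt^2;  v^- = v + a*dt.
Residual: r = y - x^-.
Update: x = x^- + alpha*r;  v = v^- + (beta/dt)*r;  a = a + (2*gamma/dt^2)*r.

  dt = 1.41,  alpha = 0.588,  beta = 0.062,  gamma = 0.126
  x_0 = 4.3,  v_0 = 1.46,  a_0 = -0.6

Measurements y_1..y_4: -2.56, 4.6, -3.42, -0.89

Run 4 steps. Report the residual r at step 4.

step 1: x_pred=5.7622  r=-8.3222  x^+=0.8687  v^+=0.2481  a^+=-1.6549
step 2: x_pred=-0.4265  r=5.0265  x^+=2.5291  v^+=-1.8643  a^+=-1.0177
step 3: x_pred=-1.1112  r=-2.3088  x^+=-2.4688  v^+=-3.4008  a^+=-1.3104
step 4: x_pred=-8.5665  r=7.6765  x^+=-4.0527  v^+=-4.9109  a^+=-0.3374

resid = 7.6765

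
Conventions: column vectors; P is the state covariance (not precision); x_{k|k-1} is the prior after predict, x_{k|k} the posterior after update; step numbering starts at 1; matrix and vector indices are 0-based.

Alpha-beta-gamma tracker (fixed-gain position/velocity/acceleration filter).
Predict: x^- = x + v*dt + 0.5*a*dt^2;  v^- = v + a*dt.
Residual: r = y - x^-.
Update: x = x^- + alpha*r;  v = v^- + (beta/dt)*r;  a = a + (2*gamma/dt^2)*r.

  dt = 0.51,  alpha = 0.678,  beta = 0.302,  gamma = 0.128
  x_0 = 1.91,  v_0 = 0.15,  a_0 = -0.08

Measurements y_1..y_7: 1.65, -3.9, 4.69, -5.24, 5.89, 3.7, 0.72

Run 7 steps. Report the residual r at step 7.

resid = -6.6521

step 1: x_pred=1.9761  r=-0.3261  x^+=1.7550  v^+=-0.0839  a^+=-0.4010
step 2: x_pred=1.6601  r=-5.5601  x^+=-2.1097  v^+=-3.5808  a^+=-5.8734
step 3: x_pred=-4.6997  r=9.3897  x^+=1.6665  v^+=-1.0161  a^+=3.3683
step 4: x_pred=1.5864  r=-6.8264  x^+=-3.0419  v^+=-3.3405  a^+=-3.3504
step 5: x_pred=-5.1813  r=11.0713  x^+=2.3250  v^+=1.5067  a^+=7.5463
step 6: x_pred=4.0749  r=-0.3749  x^+=3.8207  v^+=5.1334  a^+=7.1774
step 7: x_pred=7.3721  r=-6.6521  x^+=2.8620  v^+=4.8547  a^+=0.6301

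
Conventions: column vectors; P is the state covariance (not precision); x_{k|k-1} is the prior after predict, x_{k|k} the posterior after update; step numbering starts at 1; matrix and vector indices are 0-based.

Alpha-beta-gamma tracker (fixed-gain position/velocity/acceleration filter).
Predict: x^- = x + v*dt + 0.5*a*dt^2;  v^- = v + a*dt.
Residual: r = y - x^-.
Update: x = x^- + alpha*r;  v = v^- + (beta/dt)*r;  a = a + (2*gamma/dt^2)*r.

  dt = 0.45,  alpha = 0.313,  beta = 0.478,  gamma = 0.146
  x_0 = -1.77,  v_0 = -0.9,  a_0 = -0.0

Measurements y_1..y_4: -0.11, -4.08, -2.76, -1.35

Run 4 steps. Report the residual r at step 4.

resid = 2.4427

step 1: x_pred=-2.1750  r=2.0650  x^+=-1.5287  v^+=1.2935  a^+=2.9777
step 2: x_pred=-0.6451  r=-3.4349  x^+=-1.7202  v^+=-1.0152  a^+=-1.9754
step 3: x_pred=-2.3771  r=-0.3829  x^+=-2.4969  v^+=-2.3109  a^+=-2.5276
step 4: x_pred=-3.7927  r=2.4427  x^+=-3.0282  v^+=-0.8536  a^+=0.9948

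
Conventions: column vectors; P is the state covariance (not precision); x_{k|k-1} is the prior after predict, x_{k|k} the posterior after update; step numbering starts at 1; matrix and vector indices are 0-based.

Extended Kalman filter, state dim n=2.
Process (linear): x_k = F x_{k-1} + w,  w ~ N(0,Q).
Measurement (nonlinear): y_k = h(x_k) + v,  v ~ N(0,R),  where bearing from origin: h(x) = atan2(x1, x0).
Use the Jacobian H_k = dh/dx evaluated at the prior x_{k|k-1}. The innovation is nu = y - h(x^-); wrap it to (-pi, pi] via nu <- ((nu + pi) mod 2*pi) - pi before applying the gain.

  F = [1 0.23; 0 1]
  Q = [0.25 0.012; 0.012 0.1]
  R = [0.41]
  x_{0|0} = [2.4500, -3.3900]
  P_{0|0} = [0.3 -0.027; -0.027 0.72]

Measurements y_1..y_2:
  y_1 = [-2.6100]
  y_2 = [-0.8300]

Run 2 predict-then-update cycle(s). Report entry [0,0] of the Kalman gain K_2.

K[0,0] = 0.4897

step 1: x^-=[1.6703, -3.3900]  P^-=[0.5757 0.1506; 0.1506 0.8200]  H_jac=[0.2374 0.1170]  S=[0.4620]  K=[0.3339; 0.2849]  nu=[-1.4970]  x^+=[1.1705, -3.8166]  P^+=[0.5242 0.1066; 0.1066 0.7825]
step 2: x^-=[0.2927, -3.8166]  P^-=[0.8646 0.2986; 0.2986 0.8825]  H_jac=[0.2605 0.0200]  S=[0.4721]  K=[0.4897; 0.2021]  nu=[0.6643]  x^+=[0.6179, -3.6823]  P^+=[0.7514 0.2519; 0.2519 0.8632]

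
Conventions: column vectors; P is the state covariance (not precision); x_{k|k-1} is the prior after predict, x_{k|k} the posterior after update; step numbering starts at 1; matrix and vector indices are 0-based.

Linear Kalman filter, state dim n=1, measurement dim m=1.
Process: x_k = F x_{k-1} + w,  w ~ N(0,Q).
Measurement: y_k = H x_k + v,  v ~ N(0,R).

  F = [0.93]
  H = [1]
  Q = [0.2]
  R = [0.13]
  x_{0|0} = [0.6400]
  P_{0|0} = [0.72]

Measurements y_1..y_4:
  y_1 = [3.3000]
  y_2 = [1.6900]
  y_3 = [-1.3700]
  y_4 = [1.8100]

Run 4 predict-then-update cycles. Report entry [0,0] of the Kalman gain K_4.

K[0,0] = 0.6803

step 1: x^-=[0.5952]  P^-=[0.8227]  S=[0.9527]  K=[0.8635]  nu=[2.7048]  x^+=[2.9309]  P^+=[0.1123]
step 2: x^-=[2.7258]  P^-=[0.2971]  S=[0.4271]  K=[0.6956]  nu=[-1.0358]  x^+=[2.0053]  P^+=[0.0904]
step 3: x^-=[1.8649]  P^-=[0.2782]  S=[0.4082]  K=[0.6815]  nu=[-3.2349]  x^+=[-0.3398]  P^+=[0.0886]
step 4: x^-=[-0.3160]  P^-=[0.2766]  S=[0.4066]  K=[0.6803]  nu=[2.1260]  x^+=[1.1303]  P^+=[0.0884]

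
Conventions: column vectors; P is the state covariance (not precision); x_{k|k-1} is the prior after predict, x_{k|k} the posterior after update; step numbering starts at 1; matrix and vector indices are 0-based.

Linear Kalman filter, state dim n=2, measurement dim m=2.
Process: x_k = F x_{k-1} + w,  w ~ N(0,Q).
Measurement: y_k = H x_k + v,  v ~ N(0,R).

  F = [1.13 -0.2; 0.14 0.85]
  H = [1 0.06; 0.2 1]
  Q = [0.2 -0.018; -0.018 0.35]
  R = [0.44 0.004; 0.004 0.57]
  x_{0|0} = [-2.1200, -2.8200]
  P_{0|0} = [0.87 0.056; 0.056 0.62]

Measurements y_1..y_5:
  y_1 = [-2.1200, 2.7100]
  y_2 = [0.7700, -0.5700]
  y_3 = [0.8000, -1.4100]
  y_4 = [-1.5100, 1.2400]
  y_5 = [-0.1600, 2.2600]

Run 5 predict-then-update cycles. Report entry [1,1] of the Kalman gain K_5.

step 1: x^-=[-1.8316, -2.6938]  P^-=[1.3104 0.0665; 0.0665 0.8283]  S=[1.7613 0.3830; 0.3830 1.4773]  K=[0.7396 0.0306; -0.0614 0.5856]  nu=[-0.1268, 5.7701]  x^+=[-1.7486, 0.6930]  P^+=[0.3282 -0.0452; -0.0452 0.3426]
step 2: x^-=[-2.1145, 0.3443]  P^-=[0.6533 -0.0665; -0.0665 0.5932]  S=[1.0874 0.1030; 0.1030 1.1627]  K=[0.5969 0.0023; -0.0763 0.5055]  nu=[2.8639, -0.4914]  x^+=[-0.4063, -0.1226]  P^+=[0.2656 -0.0494; -0.0494 0.2977]
step 3: x^-=[-0.4346, -0.1611]  P^-=[0.5734 -0.0727; -0.0727 0.5585]  S=[1.0067 0.0787; 0.0787 1.1224]  K=[0.5654 -0.0022; -0.0772 0.4901]  nu=[1.2443, -1.1620]  x^+=[0.2715, -0.8266]  P^+=[0.2517 -0.0493; -0.0493 0.2889]
step 4: x^-=[0.4721, -0.6646]  P^-=[0.5553 -0.0733; -0.0733 0.5519]  S=[0.9885 0.0740; 0.0740 1.1148]  K=[0.5575 -0.0031; -0.0771 0.4871]  nu=[-1.9422, 1.8102]  x^+=[-0.6165, 0.3668]  P^+=[0.2483 -0.0492; -0.0492 0.2872]
step 5: x^-=[-0.7700, 0.2255]  P^-=[0.5507 -0.0734; -0.0734 0.5506]  S=[0.9839 0.0729; 0.0729 1.1133]  K=[0.5555 -0.0034; -0.0771 0.4864]  nu=[0.5965, 2.1885]  x^+=[-0.4460, 1.2441]  P^+=[0.2474 -0.0492; -0.0492 0.2868]

K[1,1] = 0.4864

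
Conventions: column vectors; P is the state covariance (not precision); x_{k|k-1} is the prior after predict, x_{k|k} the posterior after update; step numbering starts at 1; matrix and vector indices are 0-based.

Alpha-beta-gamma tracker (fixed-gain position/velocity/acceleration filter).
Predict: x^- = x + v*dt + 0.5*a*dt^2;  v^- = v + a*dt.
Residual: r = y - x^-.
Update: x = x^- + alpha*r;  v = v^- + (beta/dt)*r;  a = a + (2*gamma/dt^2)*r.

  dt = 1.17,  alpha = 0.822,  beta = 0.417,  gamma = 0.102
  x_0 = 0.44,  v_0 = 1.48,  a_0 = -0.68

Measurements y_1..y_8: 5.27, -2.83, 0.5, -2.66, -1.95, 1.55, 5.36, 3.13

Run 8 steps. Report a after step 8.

step 1: x_pred=1.7062  r=3.5638  x^+=4.6356  v^+=1.9546  a^+=-0.1489
step 2: x_pred=6.8206  r=-9.6506  x^+=-1.1122  v^+=-1.6592  a^+=-1.5871
step 3: x_pred=-4.1397  r=4.6397  x^+=-0.3259  v^+=-1.8624  a^+=-0.8956
step 4: x_pred=-3.1179  r=0.4579  x^+=-2.7415  v^+=-2.7471  a^+=-0.8274
step 5: x_pred=-6.5220  r=4.5720  x^+=-2.7638  v^+=-2.0857  a^+=-0.1461
step 6: x_pred=-5.3040  r=6.8540  x^+=0.3300  v^+=0.1863  a^+=0.8754
step 7: x_pred=1.1471  r=4.2129  x^+=4.6101  v^+=2.7120  a^+=1.5032
step 8: x_pred=8.8120  r=-5.6820  x^+=4.1414  v^+=2.4456  a^+=0.6564

a_post = 0.6564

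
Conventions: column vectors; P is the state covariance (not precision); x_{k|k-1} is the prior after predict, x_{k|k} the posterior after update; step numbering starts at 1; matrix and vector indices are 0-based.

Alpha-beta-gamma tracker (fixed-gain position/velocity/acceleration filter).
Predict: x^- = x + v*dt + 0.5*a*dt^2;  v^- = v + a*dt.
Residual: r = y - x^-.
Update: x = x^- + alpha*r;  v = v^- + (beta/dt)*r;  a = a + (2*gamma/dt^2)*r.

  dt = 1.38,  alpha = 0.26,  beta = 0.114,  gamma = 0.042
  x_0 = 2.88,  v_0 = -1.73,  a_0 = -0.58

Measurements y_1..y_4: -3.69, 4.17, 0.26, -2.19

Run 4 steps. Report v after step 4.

step 1: x_pred=-0.0597  r=-3.6303  x^+=-1.0036  v^+=-2.8303  a^+=-0.7401
step 2: x_pred=-5.6141  r=9.7841  x^+=-3.0702  v^+=-3.0434  a^+=-0.3086
step 3: x_pred=-7.5640  r=7.8240  x^+=-5.5297  v^+=-2.8229  a^+=0.0365
step 4: x_pred=-9.3906  r=7.2006  x^+=-7.5184  v^+=-2.1777  a^+=0.3541

v_post = -2.1777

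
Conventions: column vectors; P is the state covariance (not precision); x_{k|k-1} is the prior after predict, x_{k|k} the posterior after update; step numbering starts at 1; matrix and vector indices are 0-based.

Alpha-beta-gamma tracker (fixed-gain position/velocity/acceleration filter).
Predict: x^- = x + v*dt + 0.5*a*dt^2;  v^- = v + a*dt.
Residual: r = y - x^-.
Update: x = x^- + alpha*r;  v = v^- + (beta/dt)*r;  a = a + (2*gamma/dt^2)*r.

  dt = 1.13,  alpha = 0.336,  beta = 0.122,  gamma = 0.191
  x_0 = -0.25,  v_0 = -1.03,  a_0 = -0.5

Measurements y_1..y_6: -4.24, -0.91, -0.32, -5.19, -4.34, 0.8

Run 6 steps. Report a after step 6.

step 1: x_pred=-1.7331  r=-2.5069  x^+=-2.5754  v^+=-1.8657  a^+=-1.2500
step 2: x_pred=-5.4817  r=4.5717  x^+=-3.9456  v^+=-2.7845  a^+=0.1177
step 3: x_pred=-7.0170  r=6.6970  x^+=-4.7668  v^+=-1.9285  a^+=2.1212
step 4: x_pred=-5.5917  r=0.4017  x^+=-5.4567  v^+=0.5118  a^+=2.2414
step 5: x_pred=-3.4474  r=-0.8926  x^+=-3.7473  v^+=2.9482  a^+=1.9743
step 6: x_pred=0.8446  r=-0.0446  x^+=0.8296  v^+=5.1743  a^+=1.9610

a_post = 1.9610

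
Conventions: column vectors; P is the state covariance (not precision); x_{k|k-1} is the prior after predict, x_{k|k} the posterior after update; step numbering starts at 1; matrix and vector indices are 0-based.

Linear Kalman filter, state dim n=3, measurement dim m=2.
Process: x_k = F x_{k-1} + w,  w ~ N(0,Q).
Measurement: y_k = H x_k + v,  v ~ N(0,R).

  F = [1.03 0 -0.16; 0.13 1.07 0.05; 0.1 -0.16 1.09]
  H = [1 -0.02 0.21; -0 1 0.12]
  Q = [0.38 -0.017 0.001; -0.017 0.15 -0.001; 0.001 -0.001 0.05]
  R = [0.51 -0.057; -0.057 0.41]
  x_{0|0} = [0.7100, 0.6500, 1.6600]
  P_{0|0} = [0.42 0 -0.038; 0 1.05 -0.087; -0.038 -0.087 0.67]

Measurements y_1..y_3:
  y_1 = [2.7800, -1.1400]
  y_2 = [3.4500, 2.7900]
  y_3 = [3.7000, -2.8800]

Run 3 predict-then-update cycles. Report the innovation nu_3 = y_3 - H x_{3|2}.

innov = [1.0530, -4.8695]

step 1: x^-=[0.4657, 0.8708, 1.7764]  P^-=[0.8553 0.0476 -0.1169; 0.0476 1.3511 -0.2451; -0.1169 -0.2451 0.8992]  S=[1.3565 -0.0787; -0.0787 1.7152]  K=[0.6145 0.0478; 0.0220 0.7716; 0.0522 -0.0776]  nu=[1.9587, -2.2240]  x^+=[1.5630, -0.8021, 2.0512]  P^+=[0.3438 0.0035 -0.1575; 0.0035 0.3320 -0.1409; -0.1575 -0.1409 0.8845]
step 2: x^-=[1.2817, -0.5525, 2.5204]  P^-=[0.8193 0.0451 -0.2964; 0.0451 0.5220 -0.1912; -0.2964 -0.1912 1.1275]  S=[1.2546 -0.0692; -0.0692 0.9023]  K=[0.6059 0.0570; 0.0262 0.5551; -0.0481 -0.0657]  nu=[1.6280, 3.0401]  x^+=[2.4414, 1.1776, 2.2425]  P^+=[0.3606 0.0200 -0.2594; 0.0200 0.2451 -0.1587; -0.2594 -0.1587 1.1212]
step 3: x^-=[2.1558, 1.6895, 2.5001]  P^-=[0.8768 0.0635 -0.4518; 0.0635 0.4247 -0.1974; -0.4518 -0.1974 1.3901]  S=[1.2576 -0.0621; -0.0621 0.8074]  K=[0.6237 0.0595; 0.0355 0.4995; -0.1263 -0.0475]  nu=[1.0530, -4.8695]  x^+=[2.5227, -0.7053, 2.5986]  P^+=[0.3894 0.0312 -0.3527; 0.0312 0.2239 -0.1766; -0.3527 -0.1766 1.3690]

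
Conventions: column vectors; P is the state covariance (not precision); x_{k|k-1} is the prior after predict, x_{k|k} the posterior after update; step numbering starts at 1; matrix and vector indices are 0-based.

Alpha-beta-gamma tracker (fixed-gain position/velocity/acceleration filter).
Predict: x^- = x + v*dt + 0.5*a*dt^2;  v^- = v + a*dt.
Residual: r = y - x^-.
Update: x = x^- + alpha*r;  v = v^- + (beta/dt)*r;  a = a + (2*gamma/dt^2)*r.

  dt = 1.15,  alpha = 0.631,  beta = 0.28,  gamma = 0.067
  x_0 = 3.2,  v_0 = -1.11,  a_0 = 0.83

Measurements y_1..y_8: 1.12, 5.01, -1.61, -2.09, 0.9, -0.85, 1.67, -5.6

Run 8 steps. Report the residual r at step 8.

resid = -6.9655

step 1: x_pred=2.4723  r=-1.3523  x^+=1.6190  v^+=-0.4848  a^+=0.6930
step 2: x_pred=1.5198  r=3.4902  x^+=3.7221  v^+=1.1620  a^+=1.0466
step 3: x_pred=5.7504  r=-7.3604  x^+=1.1060  v^+=0.5735  a^+=0.3008
step 4: x_pred=1.9644  r=-4.0544  x^+=-0.5939  v^+=-0.0677  a^+=-0.1100
step 5: x_pred=-0.7445  r=1.6445  x^+=0.2932  v^+=0.2062  a^+=0.0567
step 6: x_pred=0.5678  r=-1.4178  x^+=-0.3268  v^+=-0.0738  a^+=-0.0870
step 7: x_pred=-0.4693  r=2.1393  x^+=0.8806  v^+=0.3470  a^+=0.1298
step 8: x_pred=1.3655  r=-6.9655  x^+=-3.0297  v^+=-1.1997  a^+=-0.5760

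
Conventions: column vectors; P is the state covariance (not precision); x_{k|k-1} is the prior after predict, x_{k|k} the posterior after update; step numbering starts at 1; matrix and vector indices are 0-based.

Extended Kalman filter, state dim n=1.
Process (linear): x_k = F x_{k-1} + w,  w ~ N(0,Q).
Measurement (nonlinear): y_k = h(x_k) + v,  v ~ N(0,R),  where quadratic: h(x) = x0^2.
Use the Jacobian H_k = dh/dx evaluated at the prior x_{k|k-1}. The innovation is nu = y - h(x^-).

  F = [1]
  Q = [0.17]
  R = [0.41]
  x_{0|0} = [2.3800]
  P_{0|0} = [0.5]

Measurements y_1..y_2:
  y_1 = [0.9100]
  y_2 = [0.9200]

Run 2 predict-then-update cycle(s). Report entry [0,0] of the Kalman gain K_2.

K[0,0] = 0.2785

step 1: x^-=[2.3800]  P^-=[0.6700]  H_jac=[4.7600]  S=[15.5906]  K=[0.2046]  nu=[-4.7544]  x^+=[1.4074]  P^+=[0.0176]
step 2: x^-=[1.4074]  P^-=[0.1876]  H_jac=[2.8149]  S=[1.8966]  K=[0.2785]  nu=[-1.0609]  x^+=[1.1120]  P^+=[0.0406]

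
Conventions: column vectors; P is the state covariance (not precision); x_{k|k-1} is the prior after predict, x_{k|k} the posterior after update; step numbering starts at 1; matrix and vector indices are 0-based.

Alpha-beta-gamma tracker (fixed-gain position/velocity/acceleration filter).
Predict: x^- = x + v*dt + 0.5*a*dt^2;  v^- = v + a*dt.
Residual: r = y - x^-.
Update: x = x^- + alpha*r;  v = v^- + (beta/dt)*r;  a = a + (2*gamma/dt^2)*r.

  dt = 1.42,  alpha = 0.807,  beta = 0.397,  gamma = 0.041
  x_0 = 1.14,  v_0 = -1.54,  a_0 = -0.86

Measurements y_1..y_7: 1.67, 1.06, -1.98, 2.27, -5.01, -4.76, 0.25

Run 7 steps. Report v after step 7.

step 1: x_pred=-1.9139  r=3.5839  x^+=0.9783  v^+=-1.7592  a^+=-0.7143
step 2: x_pred=-2.2399  r=3.2999  x^+=0.4231  v^+=-1.8509  a^+=-0.5801
step 3: x_pred=-2.7900  r=0.8100  x^+=-2.1363  v^+=-2.4481  a^+=-0.5471
step 4: x_pred=-6.1643  r=8.4343  x^+=0.6422  v^+=-0.8670  a^+=-0.2041
step 5: x_pred=-0.7948  r=-4.2152  x^+=-4.1965  v^+=-2.3354  a^+=-0.3755
step 6: x_pred=-7.8913  r=3.1313  x^+=-5.3643  v^+=-1.9932  a^+=-0.2482
step 7: x_pred=-8.4449  r=8.6949  x^+=-1.4281  v^+=0.0853  a^+=0.1054

v_post = 0.0853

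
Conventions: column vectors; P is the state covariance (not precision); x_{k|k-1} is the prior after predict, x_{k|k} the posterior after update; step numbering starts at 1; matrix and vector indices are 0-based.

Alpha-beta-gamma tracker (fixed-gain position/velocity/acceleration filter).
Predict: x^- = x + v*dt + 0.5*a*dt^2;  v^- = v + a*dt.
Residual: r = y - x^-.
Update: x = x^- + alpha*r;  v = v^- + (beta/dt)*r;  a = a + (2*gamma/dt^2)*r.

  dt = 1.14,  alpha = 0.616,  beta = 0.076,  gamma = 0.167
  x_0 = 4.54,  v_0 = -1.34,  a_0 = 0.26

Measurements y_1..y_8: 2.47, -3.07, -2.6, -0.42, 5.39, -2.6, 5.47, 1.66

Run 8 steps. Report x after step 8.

x_post = 5.7873

step 1: x_pred=3.1813  r=-0.7113  x^+=2.7432  v^+=-1.0910  a^+=0.0772
step 2: x_pred=1.5495  r=-4.6195  x^+=-1.2961  v^+=-1.3110  a^+=-1.1101
step 3: x_pred=-3.5120  r=0.9120  x^+=-2.9502  v^+=-2.5157  a^+=-0.8757
step 4: x_pred=-6.3871  r=5.9671  x^+=-2.7114  v^+=-3.1161  a^+=0.6579
step 5: x_pred=-5.8363  r=11.2263  x^+=1.0791  v^+=-1.6177  a^+=3.5430
step 6: x_pred=1.5372  r=-4.1372  x^+=-1.0113  v^+=2.1455  a^+=2.4798
step 7: x_pred=3.0459  r=2.4241  x^+=4.5392  v^+=5.1341  a^+=3.1028
step 8: x_pred=12.4082  r=-10.7482  x^+=5.7873  v^+=7.9547  a^+=0.3405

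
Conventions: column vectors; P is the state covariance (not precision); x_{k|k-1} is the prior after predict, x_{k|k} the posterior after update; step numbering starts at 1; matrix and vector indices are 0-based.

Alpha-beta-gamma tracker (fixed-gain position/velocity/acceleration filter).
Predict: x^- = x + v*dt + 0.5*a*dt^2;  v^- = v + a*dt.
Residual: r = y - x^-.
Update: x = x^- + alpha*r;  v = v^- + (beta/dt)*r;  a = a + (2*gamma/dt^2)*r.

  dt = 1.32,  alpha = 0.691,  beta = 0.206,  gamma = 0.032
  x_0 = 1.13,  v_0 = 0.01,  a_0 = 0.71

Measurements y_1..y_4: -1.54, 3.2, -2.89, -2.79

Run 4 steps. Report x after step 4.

x_post = -1.4305

step 1: x_pred=1.7618  r=-3.3018  x^+=-0.5198  v^+=0.4319  a^+=0.5887
step 2: x_pred=0.5633  r=2.6367  x^+=2.3853  v^+=1.6205  a^+=0.6856
step 3: x_pred=5.1216  r=-8.0116  x^+=-0.4144  v^+=1.2752  a^+=0.3913
step 4: x_pred=1.6097  r=-4.3997  x^+=-1.4305  v^+=1.1051  a^+=0.2297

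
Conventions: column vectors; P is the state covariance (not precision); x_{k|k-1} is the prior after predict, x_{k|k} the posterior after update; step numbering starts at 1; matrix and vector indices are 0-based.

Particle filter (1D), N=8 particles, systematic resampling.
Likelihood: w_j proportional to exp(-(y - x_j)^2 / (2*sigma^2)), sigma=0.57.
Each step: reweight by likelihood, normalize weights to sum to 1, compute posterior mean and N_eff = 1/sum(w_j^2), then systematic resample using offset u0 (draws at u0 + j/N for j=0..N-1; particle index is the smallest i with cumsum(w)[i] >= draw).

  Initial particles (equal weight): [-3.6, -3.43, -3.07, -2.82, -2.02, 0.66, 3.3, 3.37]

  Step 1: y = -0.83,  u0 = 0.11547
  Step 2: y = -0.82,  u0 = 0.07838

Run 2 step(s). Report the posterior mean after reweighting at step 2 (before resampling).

post_mean = -1.7653

step 1: w=[0.0001, 0.0002, 0.0030, 0.0152, 0.7608, 0.2208, 0.0000, 0.0000]  mean=-1.4440  Neff=1.5928  idx=[4, 4, 4, 4, 4, 4, 5, 5]
step 2: w=[0.1508, 0.1508, 0.1508, 0.1508, 0.1508, 0.1508, 0.0475, 0.0475]  mean=-1.7653  Neff=7.0919  idx=[0, 1, 2, 3, 3, 4, 5, 7]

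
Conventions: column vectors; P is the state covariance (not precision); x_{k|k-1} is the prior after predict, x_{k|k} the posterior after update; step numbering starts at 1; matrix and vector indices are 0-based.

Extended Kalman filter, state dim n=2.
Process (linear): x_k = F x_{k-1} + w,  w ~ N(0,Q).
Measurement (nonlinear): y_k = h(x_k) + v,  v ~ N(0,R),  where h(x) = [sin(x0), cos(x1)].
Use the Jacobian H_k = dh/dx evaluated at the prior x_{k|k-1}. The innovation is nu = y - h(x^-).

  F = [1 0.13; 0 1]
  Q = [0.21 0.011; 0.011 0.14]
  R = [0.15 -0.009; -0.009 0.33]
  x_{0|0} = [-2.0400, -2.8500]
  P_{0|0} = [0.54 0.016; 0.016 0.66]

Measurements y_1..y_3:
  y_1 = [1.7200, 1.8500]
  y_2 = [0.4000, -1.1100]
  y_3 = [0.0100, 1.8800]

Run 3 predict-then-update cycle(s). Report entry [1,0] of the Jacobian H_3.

H_jac[1,0] = 0.0000

step 1: x^-=[-2.4105, -2.8500]  P^-=[0.7653 0.1128; 0.1128 0.8000]  H_jac=[-0.7444 0.0000; 0.0000 0.2875]  S=[0.5741 -0.0331; -0.0331 0.3961]  K=[-0.9924 -0.0012; -0.1133 0.5711]  nu=[2.3877, 2.8078]  x^+=[-4.7833, -1.5169]  P^+=[0.1999 0.0297; 0.0297 0.6591]
step 2: x^-=[-4.9805, -1.5169]  P^-=[0.4288 0.1264; 0.1264 0.7991]  H_jac=[0.2649 0.0000; 0.0000 0.9985]  S=[0.1801 0.0244; 0.0244 1.1268]  K=[0.6174 0.0986; 0.0901 0.7062]  nu=[-0.5643, -1.1638]  x^+=[-5.4437, -2.3897]  P^+=[0.3462 0.0270; 0.0270 0.2326]
step 3: x^-=[-5.7543, -2.3897]  P^-=[0.5672 0.0683; 0.0683 0.3726]  H_jac=[0.8634 0.0000; 0.0000 0.6830]  S=[0.5728 0.0313; 0.0313 0.5038]  K=[0.8528 0.0396; 0.0756 0.5004]  nu=[-0.4945, 2.6104]  x^+=[-6.0726, -1.1208]  P^+=[0.1477 0.0079; 0.0079 0.2408]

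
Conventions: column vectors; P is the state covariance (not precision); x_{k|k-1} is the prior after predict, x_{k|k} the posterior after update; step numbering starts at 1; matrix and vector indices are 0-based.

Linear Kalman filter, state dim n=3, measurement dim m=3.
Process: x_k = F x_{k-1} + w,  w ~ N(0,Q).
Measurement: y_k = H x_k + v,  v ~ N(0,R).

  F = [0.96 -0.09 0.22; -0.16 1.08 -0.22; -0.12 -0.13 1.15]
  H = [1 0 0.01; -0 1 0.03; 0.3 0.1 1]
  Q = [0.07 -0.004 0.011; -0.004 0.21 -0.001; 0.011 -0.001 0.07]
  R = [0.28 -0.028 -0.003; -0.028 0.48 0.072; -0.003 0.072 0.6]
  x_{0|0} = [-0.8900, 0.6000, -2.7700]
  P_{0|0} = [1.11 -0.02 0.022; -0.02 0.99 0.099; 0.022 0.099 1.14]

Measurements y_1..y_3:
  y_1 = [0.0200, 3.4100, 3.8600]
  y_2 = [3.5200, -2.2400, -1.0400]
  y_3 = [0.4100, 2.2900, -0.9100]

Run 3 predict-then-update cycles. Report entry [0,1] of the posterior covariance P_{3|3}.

P_post[0,1] = -0.0271

step 1: x^-=[-1.5178, 1.3998, -3.1567]  P^-=[1.1650 -0.3269 0.1960; -0.3269 1.4097 -0.2826; 0.1960 -0.2826 1.5741]  S=[1.4491 -0.3513 0.5259; -0.3513 1.8742 -0.1196; 0.5259 -0.1196 2.3345]  K=[0.7850 -0.0215 0.0418; -0.0271 0.7388 -0.0587; -0.1384 -0.1060 0.7131]  nu=[1.5694, 2.1049, 7.3321]  x^+=[-0.0249, 2.4818, 1.6314]  P^+=[0.2207 -0.0280 -0.0423; -0.0280 0.3514 -0.0087; -0.0423 -0.0087 0.4342]
step 2: x^-=[0.1116, 2.3255, 1.5564]  P^-=[0.2846 -0.1143 0.0583; -0.1143 0.6574 -0.1573; 0.0583 -0.1573 0.6667]  S=[0.5658 -0.1420 0.1360; -0.1420 1.1286 -0.0338; 0.1360 -0.0338 1.2956]  K=[0.4824 -0.0376 0.0505; -0.0430 0.5706 -0.0777; -0.0371 -0.1108 0.5170]  nu=[3.3928, -4.6122, -2.8624]  x^+=[1.7771, -0.2296, 0.4618]  P^+=[0.1361 -0.0275 -0.0119; -0.0275 0.2702 -0.0242; -0.0119 -0.0242 0.3083]
step 3: x^-=[1.8283, -0.6339, 0.3477]  P^-=[0.2132 -0.0983 0.0700; -0.0983 0.5638 -0.1402; 0.0700 -0.1402 0.4939]  S=[0.4947 -0.1255 0.1261; -0.1255 1.0358 -0.0263; 0.1261 -0.0263 1.1268]  K=[0.4055 -0.0422 0.0638; -0.0453 0.5326 -0.0831; 0.0116 -0.1085 0.4407]  nu=[-1.4218, 2.9135, -1.7428]  x^+=[1.0178, 1.1271, -0.7528]  P^+=[0.1145 -0.0271 0.0024; -0.0271 0.2518 -0.0284; 0.0024 -0.0284 0.2587]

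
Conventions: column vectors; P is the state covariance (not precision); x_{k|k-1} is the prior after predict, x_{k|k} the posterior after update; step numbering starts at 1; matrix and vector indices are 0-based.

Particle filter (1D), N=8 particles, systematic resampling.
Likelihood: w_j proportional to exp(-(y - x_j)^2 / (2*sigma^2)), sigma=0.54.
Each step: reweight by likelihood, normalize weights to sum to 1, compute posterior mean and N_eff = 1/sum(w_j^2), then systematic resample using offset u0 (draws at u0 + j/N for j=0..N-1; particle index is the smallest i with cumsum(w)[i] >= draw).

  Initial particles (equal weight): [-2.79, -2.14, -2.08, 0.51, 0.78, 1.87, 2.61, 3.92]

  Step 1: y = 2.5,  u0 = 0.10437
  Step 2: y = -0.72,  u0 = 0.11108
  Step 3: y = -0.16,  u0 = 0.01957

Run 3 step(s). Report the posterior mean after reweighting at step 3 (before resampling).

step 1: w=[0.0000, 0.0000, 0.0000, 0.0007, 0.0041, 0.3321, 0.6424, 0.0207]  mean=2.3823  Neff=1.9106  idx=[5, 5, 6, 6, 6, 6, 6, 7]
step 2: w=[0.4993, 0.4993, 0.0003, 0.0003, 0.0003, 0.0003, 0.0003, 0.0000]  mean=1.8710  Neff=2.0055  idx=[0, 0, 0, 0, 1, 1, 1, 1]
step 3: w=[0.1250, 0.1250, 0.1250, 0.1250, 0.1250, 0.1250, 0.1250, 0.1250]  mean=1.8700  Neff=8.0000  idx=[0, 1, 2, 3, 4, 5, 6, 7]

post_mean = 1.8700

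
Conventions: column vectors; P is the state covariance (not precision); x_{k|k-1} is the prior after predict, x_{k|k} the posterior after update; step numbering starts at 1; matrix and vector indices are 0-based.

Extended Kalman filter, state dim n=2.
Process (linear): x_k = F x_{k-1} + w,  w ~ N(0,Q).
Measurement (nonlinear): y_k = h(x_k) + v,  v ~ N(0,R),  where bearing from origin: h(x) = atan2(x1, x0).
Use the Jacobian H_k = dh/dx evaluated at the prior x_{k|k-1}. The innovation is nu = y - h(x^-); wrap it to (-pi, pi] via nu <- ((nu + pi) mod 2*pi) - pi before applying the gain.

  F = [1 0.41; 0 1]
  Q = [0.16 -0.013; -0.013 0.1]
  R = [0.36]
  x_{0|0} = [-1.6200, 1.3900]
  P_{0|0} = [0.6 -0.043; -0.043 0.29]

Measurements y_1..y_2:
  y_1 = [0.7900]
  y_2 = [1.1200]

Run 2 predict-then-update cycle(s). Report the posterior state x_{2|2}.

step 1: x^-=[-1.0501, 1.3900]  P^-=[0.7735 0.0629; 0.0629 0.3900]  H_jac=[-0.4580 -0.3460]  S=[0.5889]  K=[-0.6385; -0.2781]  nu=[-1.4278]  x^+=[-0.1384, 1.7870]  P^+=[0.5334 -0.0417; -0.0417 0.3445]
step 2: x^-=[0.5943, 1.7870]  P^-=[0.7171 0.0866; 0.0866 0.4445]  H_jac=[-0.5039 0.1676]  S=[0.5399]  K=[-0.6424; 0.0572]  nu=[-0.1297]  x^+=[0.6776, 1.7796]  P^+=[0.4943 0.1064; 0.1064 0.4427]

x_post = [0.6776, 1.7796]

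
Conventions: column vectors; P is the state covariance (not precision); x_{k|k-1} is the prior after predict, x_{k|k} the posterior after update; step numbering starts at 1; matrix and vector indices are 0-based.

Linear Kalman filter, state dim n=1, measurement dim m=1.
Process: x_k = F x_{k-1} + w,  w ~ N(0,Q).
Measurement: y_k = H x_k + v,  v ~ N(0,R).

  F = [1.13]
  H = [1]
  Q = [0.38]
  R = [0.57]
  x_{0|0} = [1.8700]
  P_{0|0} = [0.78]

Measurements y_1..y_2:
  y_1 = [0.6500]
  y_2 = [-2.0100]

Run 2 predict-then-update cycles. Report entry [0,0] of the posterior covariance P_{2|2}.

P_post[0,0] = 0.3482

step 1: x^-=[2.1131]  P^-=[1.3760]  S=[1.9460]  K=[0.7071]  nu=[-1.4631]  x^+=[1.0786]  P^+=[0.4030]
step 2: x^-=[1.2188]  P^-=[0.8946]  S=[1.4646]  K=[0.6108]  nu=[-3.2288]  x^+=[-0.7534]  P^+=[0.3482]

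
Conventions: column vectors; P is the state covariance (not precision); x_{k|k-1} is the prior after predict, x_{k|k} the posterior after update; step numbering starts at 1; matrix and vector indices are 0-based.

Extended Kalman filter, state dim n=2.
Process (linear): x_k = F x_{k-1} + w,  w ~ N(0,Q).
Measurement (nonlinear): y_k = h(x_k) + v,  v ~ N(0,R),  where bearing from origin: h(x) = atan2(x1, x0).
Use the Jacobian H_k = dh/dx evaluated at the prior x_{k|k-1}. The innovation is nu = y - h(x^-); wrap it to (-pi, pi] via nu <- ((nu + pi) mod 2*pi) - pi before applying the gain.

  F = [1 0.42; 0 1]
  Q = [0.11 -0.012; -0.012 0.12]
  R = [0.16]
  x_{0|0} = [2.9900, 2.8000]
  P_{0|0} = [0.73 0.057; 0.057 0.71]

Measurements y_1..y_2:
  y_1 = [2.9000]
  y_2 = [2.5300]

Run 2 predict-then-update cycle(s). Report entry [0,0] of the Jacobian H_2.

step 1: x^-=[4.1660, 2.8000]  P^-=[1.0131 0.3432; 0.3432 0.8300]  H_jac=[-0.1111 0.1653]  S=[0.1826]  K=[-0.3058; 0.5427]  nu=[2.3082]  x^+=[3.4601, 4.0527]  P^+=[0.9960 0.3735; 0.3735 0.7762]
step 2: x^-=[5.1622, 4.0527]  P^-=[1.5567 0.6875; 0.6875 0.8962]  H_jac=[-0.0941 0.1198]  S=[0.1711]  K=[-0.3744; 0.2496]  nu=[1.8644]  x^+=[4.4642, 4.5181]  P^+=[1.5327 0.7035; 0.7035 0.8856]

H_jac[0,0] = -0.0941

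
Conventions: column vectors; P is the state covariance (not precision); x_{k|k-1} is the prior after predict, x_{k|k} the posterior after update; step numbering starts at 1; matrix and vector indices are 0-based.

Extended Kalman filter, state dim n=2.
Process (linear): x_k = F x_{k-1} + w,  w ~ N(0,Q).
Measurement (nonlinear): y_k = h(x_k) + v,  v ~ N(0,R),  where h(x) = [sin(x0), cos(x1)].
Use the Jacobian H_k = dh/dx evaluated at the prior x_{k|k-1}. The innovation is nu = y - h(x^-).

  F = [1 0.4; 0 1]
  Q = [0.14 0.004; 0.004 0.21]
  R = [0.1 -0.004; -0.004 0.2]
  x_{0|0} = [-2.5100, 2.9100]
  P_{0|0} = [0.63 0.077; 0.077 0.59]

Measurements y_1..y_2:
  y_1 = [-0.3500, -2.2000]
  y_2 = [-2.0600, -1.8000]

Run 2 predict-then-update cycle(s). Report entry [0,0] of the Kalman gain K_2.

step 1: x^-=[-1.3460, 2.9100]  P^-=[0.9260 0.3170; 0.3170 0.8000]  H_jac=[0.2229 0.0000; 0.0000 -0.2295]  S=[0.1460 -0.0202; -0.0202 0.2421]  K=[1.3881 -0.1846; 0.3834 -0.7263]  nu=[0.6248, -1.2267]  x^+=[-0.2522, 4.0405]  P^+=[0.6260 0.1850; 0.1850 0.6395]
step 2: x^-=[1.3640, 4.0405]  P^-=[1.0164 0.4448; 0.4448 0.8495]  H_jac=[0.2054 0.0000; 0.0000 0.7826]  S=[0.1429 0.0675; 0.0675 0.7204]  K=[1.2898 0.3624; 0.2128 0.9030]  nu=[-3.0387, -1.1775]  x^+=[-2.9820, 2.3305]  P^+=[0.6210 0.0860; 0.0860 0.2297]

K[0,0] = 1.2898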